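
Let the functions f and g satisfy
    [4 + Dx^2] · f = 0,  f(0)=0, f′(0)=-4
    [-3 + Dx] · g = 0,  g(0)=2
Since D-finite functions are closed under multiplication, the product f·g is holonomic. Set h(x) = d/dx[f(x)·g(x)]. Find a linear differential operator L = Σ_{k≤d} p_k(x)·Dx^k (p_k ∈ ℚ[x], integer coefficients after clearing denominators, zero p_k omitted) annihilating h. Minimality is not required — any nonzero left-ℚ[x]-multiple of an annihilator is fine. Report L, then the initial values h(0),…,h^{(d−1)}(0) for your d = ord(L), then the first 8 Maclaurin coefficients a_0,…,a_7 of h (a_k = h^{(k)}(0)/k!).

f: a_k = 0, -4, 0, 8/3, 0, -8/15, 0, 16/315, …
g: a_k = 2, 6, 9, 9, 27/4, 81/20, 81/40, 243/280, …
Sym-product of L_f,L_g gives L₀ (≤ ord 2).
Differentiate: ansatz ord ≤ ord L₀ ⇒ L.
L = 13 - 6·Dx + Dx^2  (order 2).
h: a_k = -8, -48, -92, -80, -61/3, 138/5, 3277/90, 68/3, …
ICs: h(0) = -8, h′(0) = -48.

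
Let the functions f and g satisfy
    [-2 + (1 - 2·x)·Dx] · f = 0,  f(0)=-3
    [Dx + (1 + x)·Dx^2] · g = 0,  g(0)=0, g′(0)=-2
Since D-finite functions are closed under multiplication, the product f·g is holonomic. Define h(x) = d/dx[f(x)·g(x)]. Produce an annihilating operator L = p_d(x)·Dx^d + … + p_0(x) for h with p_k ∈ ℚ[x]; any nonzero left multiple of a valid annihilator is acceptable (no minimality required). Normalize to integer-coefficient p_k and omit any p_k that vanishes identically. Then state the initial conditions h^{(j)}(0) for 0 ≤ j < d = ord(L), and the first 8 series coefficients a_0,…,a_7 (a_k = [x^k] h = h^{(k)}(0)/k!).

f: a_k = -3, -6, -12, -24, -48, -96, -192, -384, …
g: a_k = 0, -2, 1, -2/3, 1/2, -2/5, 1/3, -2/7, …
Product ⇒ symmetric product L₀, ord ≤ 2.
h=h₀': d/dx-closure on L₀ ⇒ L.
L = 8 + (4 + 10·x)·Dx + (-1 + x + 2·x^2)·Dx^2  (order 2).
h: a_k = 6, 18, 60, 154, 391, 4662/5, 10908/5, 174318/35, …
ICs: h(0) = 6, h′(0) = 18.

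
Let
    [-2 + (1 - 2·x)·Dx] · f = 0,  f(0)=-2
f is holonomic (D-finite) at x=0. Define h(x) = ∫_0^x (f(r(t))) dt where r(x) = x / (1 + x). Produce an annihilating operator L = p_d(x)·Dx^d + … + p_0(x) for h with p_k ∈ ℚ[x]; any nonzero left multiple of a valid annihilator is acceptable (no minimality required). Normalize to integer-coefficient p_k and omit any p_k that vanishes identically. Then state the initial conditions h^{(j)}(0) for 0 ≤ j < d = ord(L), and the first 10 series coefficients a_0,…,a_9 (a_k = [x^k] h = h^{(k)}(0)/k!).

f: a_k = -2, -4, -8, -16, -32, -64, -128, -256, -512, -1024, …
f∘r: x↦r, Dx↦Dx/r' in L_f ⇒ L₀.
h=∫h₀ ⇒ L = L₀·Dx.
L = 2·Dx + (-1 + x^2)·Dx^2  (order 2).
h: a_k = 0, -2, -2, -4/3, -1, -4/5, -2/3, -4/7, -1/2, -4/9, …
ICs: h(0) = 0, h′(0) = -2.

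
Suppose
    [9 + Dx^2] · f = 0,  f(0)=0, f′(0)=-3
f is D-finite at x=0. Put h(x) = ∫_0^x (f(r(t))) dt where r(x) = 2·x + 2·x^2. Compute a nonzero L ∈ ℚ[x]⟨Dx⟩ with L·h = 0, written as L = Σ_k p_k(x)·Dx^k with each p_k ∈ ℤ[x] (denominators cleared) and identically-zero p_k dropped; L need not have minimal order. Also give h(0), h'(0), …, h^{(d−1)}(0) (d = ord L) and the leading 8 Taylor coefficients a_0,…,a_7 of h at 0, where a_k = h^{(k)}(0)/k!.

L = (36 + 216·x + 432·x^2 + 288·x^3)·Dx - 2·Dx^2 + (1 + 2·x)·Dx^3  (order 3).
h: a_k = 0, 0, -3, -2, 9, 108/5, 36/5, -288/7, …
ICs: h(0) = 0, h′(0) = 0, h′′(0) = -6.

f: a_k = 0, -3, 0, 9/2, 0, -81/40, 0, 243/560, …
Substitute x→r, Dx→(1/r')Dx; clear ⇒ L₀.
Integrate: L := L₀·Dx.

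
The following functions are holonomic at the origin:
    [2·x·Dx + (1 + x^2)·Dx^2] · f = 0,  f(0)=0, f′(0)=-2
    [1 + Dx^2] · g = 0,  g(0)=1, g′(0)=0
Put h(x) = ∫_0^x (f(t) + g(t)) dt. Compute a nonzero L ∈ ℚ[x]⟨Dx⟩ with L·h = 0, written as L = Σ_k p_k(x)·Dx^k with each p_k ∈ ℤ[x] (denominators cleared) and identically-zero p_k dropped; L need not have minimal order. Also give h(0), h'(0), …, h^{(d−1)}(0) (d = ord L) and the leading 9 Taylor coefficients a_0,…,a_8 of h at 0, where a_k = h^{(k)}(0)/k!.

L = (-22·x + 28·x^3 + 2·x^5)·Dx^2 + (-1 + 7·x^2 + 9·x^4 + x^6)·Dx^3 + (-22·x + 28·x^3 + 2·x^5)·Dx^4 + (-1 + 7·x^2 + 9·x^4 + x^6)·Dx^5  (order 5).
h: a_k = 0, 1, -1, -1/6, 1/6, 1/120, -1/15, -1/5040, 1/28, …
ICs: h(0) = 0, h′(0) = 1, h′′(0) = -2, h′′′(0) = -1, h′′′′(0) = 4.

f: a_k = 0, -2, 0, 2/3, 0, -2/5, 0, 2/7, 0, …
g: a_k = 1, 0, -1/2, 0, 1/24, 0, -1/720, 0, 1/40320, …
Sum ⇒ L₀ = lclm(L_f,L_g) in ℚ(x)⟨Dx⟩.
h=∫₀ˣh₀: take L = L₀·Dx.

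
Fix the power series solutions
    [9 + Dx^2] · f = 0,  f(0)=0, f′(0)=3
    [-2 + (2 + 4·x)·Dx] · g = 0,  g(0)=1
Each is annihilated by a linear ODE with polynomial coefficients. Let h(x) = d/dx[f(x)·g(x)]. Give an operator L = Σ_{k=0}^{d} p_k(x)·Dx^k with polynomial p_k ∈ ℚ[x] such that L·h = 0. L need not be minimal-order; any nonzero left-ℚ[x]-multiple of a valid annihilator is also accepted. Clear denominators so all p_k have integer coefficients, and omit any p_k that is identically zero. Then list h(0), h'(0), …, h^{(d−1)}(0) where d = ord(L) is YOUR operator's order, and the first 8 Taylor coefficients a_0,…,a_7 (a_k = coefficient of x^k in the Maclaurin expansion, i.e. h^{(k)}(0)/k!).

f: a_k = 0, 3, 0, -9/2, 0, 81/40, 0, -243/560, …
g: a_k = 1, 1, -1/2, 1/2, -5/8, 7/8, -21/16, 33/16, …
f·g: L₀ = L_f ⊗_s L_g, ord ≤ 2·1.
Differentiate: ansatz ord ≤ ord L₀ ⇒ L.
L = (14 + 84·x + 192·x^2 + 216·x^3 + 108·x^4) + (-1 - 8·x - 18·x^2 - 12·x^3)·Dx + (1 + 7·x + 19·x^2 + 24·x^3 + 12·x^4)·Dx^2  (order 2).
h: a_k = 3, 6, -18, -12, 12, 72/5, -18, 792/35, …
ICs: h(0) = 3, h′(0) = 6.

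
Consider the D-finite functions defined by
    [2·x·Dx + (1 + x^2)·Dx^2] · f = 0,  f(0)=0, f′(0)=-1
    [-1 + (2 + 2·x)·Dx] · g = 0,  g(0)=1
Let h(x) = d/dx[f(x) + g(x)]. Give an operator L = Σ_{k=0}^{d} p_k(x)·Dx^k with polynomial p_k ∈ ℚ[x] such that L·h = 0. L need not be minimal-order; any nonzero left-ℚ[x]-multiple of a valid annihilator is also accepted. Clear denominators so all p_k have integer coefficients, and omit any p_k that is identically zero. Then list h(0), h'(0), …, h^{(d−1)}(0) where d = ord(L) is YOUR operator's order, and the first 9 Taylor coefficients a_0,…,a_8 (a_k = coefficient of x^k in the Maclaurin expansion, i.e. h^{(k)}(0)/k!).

L = (-4 - 10·x + 12·x^2 + 6·x^3) + (-11 - 16·x + 10·x^2 + 48·x^3 + 21·x^4)·Dx + (-2 + 6·x + 12·x^2 + 12·x^3 + 14·x^4 + 6·x^5)·Dx^2  (order 2).
h: a_k = -1/2, -1/4, 19/16, -5/32, -221/256, -63/512, 2279/2048, -429/4096, -59101/65536, …
ICs: h(0) = -1/2, h′(0) = -1/4.

f: a_k = 0, -1, 0, 1/3, 0, -1/5, 0, 1/7, 0, …
g: a_k = 1, 1/2, -1/8, 1/16, -5/128, 7/256, -21/1024, 33/2048, -429/32768, …
f+g: L₀ = lclm(L_f,L_g), ord ≤ 2+1.
Derive L from L₀ (diff closure).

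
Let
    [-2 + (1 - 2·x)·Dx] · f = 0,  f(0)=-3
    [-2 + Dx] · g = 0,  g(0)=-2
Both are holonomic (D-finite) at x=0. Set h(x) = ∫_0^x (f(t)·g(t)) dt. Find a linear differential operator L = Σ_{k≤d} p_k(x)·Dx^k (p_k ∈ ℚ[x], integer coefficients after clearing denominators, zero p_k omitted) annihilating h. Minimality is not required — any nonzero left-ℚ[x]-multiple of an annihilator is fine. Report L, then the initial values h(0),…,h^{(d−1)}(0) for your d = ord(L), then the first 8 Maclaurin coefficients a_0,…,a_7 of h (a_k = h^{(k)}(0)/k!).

f: a_k = -3, -6, -12, -24, -48, -96, -192, -384, …
g: a_k = -2, -4, -4, -8/3, -4/3, -8/15, -8/45, -16/315, …
h₀=f·g: eliminate ⇒ L₀, order ≤ 1·1.
∫: right-multiply L₀ by Dx.
L = (4 - 4·x)·Dx + (-1 + 2·x)·Dx^2  (order 2).
h: a_k = 0, 6, 12, 20, 32, 52, 1304/15, 15656/105, …
ICs: h(0) = 0, h′(0) = 6.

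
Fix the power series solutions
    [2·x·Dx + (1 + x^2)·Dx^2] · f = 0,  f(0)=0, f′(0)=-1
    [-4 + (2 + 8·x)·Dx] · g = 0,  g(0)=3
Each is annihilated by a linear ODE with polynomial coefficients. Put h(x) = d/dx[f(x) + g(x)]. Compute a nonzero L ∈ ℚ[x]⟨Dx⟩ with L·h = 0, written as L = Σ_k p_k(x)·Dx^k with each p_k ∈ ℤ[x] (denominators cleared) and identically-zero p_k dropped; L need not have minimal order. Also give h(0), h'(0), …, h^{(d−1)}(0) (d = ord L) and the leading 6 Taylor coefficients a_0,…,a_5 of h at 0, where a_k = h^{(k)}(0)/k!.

L = (-4 - 40·x + 12·x^2 + 24·x^3) + (-14 - 16·x - 50·x^2 + 48·x^3 + 84·x^4)·Dx + (-2 - 6·x + 12·x^2 + 18·x^3 + 14·x^4 + 24·x^5)·Dx^2  (order 2).
h: a_k = 5, -12, 37, -120, 419, -1512, …
ICs: h(0) = 5, h′(0) = -12.

f: a_k = 0, -1, 0, 1/3, 0, -1/5, …
g: a_k = 3, 6, -6, 12, -30, 84, …
Sum ⇒ L₀ = lclm(L_f,L_g) in ℚ(x)⟨Dx⟩.
h=h₀': d/dx-closure on L₀ ⇒ L.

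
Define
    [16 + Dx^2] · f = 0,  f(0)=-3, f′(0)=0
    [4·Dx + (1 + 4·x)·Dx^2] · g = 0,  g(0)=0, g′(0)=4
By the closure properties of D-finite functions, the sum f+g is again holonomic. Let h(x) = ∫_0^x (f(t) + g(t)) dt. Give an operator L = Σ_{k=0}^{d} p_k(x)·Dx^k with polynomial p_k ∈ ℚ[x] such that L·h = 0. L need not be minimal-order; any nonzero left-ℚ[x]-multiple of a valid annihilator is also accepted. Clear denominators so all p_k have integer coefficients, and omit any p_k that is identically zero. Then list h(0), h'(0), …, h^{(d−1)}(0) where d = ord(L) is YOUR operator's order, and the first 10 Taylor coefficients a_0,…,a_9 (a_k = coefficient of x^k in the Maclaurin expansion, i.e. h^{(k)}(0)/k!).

L = (448 + 512·x + 1024·x^2)·Dx^2 + (48 + 320·x + 768·x^2 + 1024·x^3)·Dx^3 + (28 + 32·x + 64·x^2)·Dx^4 + (3 + 20·x + 48·x^2 + 64·x^3)·Dx^5  (order 5).
h: a_k = 0, -3, 2, 16/3, 16/3, -96/5, 512/15, -3328/35, 2048/7, -860672/945, …
ICs: h(0) = 0, h′(0) = -3, h′′(0) = 4, h′′′(0) = 32, h′′′′(0) = 128.

f: a_k = -3, 0, 24, 0, -32, 0, 256/15, 0, -512/105, 0, …
g: a_k = 0, 4, -8, 64/3, -64, 1024/5, -2048/3, 16384/7, -8192, 262144/9, …
h₀=f+g: left-lcm gives L₀, ord ≤ 4.
h=∫h₀ ⇒ L = L₀·Dx.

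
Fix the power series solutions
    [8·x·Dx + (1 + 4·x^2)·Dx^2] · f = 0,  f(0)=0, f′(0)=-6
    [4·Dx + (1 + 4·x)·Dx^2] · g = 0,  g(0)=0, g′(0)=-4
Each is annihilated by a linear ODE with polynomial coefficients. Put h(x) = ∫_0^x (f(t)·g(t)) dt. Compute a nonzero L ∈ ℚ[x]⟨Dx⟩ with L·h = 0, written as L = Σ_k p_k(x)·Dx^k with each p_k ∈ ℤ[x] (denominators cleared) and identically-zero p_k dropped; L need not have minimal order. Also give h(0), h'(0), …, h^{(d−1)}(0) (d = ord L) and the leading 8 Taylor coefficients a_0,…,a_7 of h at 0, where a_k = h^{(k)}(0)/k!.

L = (96 + 640·x + 1408·x^2 + 7680·x^3 + 15360·x^4 + 26624·x^5 + 8192·x^7)·Dx^2 + (24 + 320·x + 2656·x^2 + 9728·x^3 + 28160·x^4 + 47616·x^5 + 71680·x^6 + 6144·x^7 + 28672·x^8)·Dx^3 + (12 + 104·x + 672·x^2 + 2976·x^3 + 8256·x^4 + 18048·x^5 + 24576·x^6 + 35328·x^7 + 6144·x^8 + 16384·x^9)·Dx^4 + (1 + 12·x + 68·x^2 + 256·x^3 + 696·x^4 + 1536·x^5 + 2688·x^6 + 3072·x^7 + 4224·x^8 + 1024·x^9 + 2048·x^10)·Dx^5  (order 5).
h: a_k = 0, 0, 0, 8, -12, 96/5, -160/3, 2432/15, …
ICs: h(0) = 0, h′(0) = 0, h′′(0) = 0, h′′′(0) = 48, h′′′′(0) = -288.

f: a_k = 0, -6, 0, 8, 0, -96/5, 0, 384/7, …
g: a_k = 0, -4, 8, -64/3, 64, -1024/5, 2048/3, -16384/7, …
L₀ := L_f ⊗_s L_g (sym. prod.), ord ≤ 4.
h=∫h₀ ⇒ L = L₀·Dx.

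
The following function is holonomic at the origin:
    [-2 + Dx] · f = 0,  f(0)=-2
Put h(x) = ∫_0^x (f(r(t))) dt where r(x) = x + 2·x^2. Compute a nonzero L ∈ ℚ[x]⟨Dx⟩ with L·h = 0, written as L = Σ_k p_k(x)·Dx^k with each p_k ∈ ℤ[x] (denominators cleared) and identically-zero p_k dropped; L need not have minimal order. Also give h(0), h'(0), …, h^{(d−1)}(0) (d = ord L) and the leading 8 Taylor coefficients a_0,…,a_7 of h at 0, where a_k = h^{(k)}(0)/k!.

L = (-2 - 8·x)·Dx + Dx^2  (order 2).
h: a_k = 0, -2, -2, -4, -14/3, -20/3, -36/5, -2648/315, …
ICs: h(0) = 0, h′(0) = -2.

f: a_k = -2, -4, -4, -8/3, -4/3, -8/15, -8/45, -16/315, …
h₀=f(r): pull back L_f along r ⇒ L₀.
h=∫h₀ ⇒ L = L₀·Dx.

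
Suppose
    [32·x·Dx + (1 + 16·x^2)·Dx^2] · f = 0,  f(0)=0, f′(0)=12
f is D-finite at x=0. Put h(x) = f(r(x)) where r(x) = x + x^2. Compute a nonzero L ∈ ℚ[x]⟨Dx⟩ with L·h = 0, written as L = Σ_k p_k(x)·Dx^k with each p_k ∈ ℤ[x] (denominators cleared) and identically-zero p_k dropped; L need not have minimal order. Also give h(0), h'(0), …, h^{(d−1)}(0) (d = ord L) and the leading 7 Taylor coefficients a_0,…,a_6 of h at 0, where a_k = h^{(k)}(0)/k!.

L = (-2 + 32·x + 128·x^2 + 192·x^3 + 96·x^4)·Dx + (1 + 2·x + 16·x^2 + 64·x^3 + 80·x^4 + 32·x^5)·Dx^2  (order 2).
h: a_k = 0, 12, 12, -64, -192, 2112/5, 3008, …
ICs: h(0) = 0, h′(0) = 12.

f: a_k = 0, 12, 0, -64, 0, 3072/5, 0, …
Change of var in L_f (x↦r) gives L₀.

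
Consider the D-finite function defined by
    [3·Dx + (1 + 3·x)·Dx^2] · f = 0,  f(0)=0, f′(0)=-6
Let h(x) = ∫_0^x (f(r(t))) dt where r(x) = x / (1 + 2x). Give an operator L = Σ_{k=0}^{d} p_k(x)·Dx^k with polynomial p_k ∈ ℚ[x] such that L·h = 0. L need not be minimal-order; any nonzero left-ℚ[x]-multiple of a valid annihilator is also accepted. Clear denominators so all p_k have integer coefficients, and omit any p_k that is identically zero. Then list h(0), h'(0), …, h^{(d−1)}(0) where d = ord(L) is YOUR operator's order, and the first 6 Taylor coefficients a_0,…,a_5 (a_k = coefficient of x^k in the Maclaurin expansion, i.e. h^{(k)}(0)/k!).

L = (7 + 20·x)·Dx^2 + (1 + 7·x + 10·x^2)·Dx^3  (order 3).
h: a_k = 0, 0, -3, 7, -39/2, 609/10, …
ICs: h(0) = 0, h′(0) = 0, h′′(0) = -6.

f: a_k = 0, -6, 9, -18, 81/2, -486/5, …
Change of var in L_f (x↦r) gives L₀.
∫: right-multiply L₀ by Dx.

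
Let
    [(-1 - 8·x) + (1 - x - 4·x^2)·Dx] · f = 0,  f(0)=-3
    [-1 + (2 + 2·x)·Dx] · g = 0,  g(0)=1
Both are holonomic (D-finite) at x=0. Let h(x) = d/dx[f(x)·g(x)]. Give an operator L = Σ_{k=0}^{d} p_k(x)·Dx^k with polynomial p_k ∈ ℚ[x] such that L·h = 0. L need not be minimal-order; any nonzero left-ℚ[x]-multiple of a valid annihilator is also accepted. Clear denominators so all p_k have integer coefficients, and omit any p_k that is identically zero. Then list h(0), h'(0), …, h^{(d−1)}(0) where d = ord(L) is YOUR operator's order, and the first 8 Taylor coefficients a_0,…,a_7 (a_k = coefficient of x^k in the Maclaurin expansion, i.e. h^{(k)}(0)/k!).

L = (43 + 210·x + 603·x^2 + 680·x^3 + 240·x^4) + (-6 - 34·x + 6·x^2 + 194·x^3 + 256·x^4 + 96·x^5)·Dx  (order 1).
h: a_k = -9/2, -129/4, -1647/16, -12633/32, -302115/256, -1937655/512, -22577835/2048, -134278473/4096, …
ICs: h(0) = -9/2.

f: a_k = -3, -3, -15, -27, -87, -195, -543, -1323, …
g: a_k = 1, 1/2, -1/8, 1/16, -5/128, 7/256, -21/1024, 33/2048, …
h₀=f·g: eliminate ⇒ L₀, order ≤ 1·1.
h₀' ⇒ L via d/dx closure of L₀.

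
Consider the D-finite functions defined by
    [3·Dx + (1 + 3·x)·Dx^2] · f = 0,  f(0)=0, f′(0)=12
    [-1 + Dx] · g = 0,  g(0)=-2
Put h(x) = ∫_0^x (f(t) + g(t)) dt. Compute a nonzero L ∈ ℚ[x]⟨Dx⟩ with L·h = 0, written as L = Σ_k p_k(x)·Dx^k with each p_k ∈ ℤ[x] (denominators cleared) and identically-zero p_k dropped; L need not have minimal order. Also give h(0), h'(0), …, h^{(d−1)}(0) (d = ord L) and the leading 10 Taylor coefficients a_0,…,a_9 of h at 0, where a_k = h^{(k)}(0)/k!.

L = (-21 - 9·x)·Dx^2 + (17 - 6·x - 9·x^2)·Dx^3 + (4 + 15·x + 9·x^2)·Dx^4  (order 4).
h: a_k = 0, -2, 5, -19/3, 107/12, -973/60, 11663/360, -174961/2520, 449897/2880, -66134881/181440, …
ICs: h(0) = 0, h′(0) = -2, h′′(0) = 10, h′′′(0) = -38.

f: a_k = 0, 12, -18, 36, -81, 972/5, -486, 8748/7, -6561/2, 8748, …
g: a_k = -2, -2, -1, -1/3, -1/12, -1/60, -1/360, -1/2520, -1/20160, -1/181440, …
h₀=f+g: left-lcm gives L₀, ord ≤ 3.
h=∫₀ˣh₀: take L = L₀·Dx.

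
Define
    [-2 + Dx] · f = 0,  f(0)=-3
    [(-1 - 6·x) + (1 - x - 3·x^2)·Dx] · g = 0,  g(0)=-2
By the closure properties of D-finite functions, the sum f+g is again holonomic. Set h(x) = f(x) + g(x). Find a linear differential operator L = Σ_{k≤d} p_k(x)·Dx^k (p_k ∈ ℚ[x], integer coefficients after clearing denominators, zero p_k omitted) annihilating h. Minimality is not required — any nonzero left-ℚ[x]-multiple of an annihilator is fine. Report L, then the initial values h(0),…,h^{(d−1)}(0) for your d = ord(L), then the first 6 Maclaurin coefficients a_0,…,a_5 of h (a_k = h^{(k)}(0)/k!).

L = (12 + 16·x + 144·x^2 + 72·x^3) + (-4 - 26·x - 74·x^2 + 24·x^3 + 36·x^4)·Dx + (-1 + 9·x + x^2 - 30·x^3 - 18·x^4)·Dx^2  (order 2).
h: a_k = -5, -8, -14, -18, -40, -404/5, …
ICs: h(0) = -5, h′(0) = -8.

f: a_k = -3, -6, -6, -4, -2, -4/5, …
g: a_k = -2, -2, -8, -14, -38, -80, …
h₀=f+g: left-lcm gives L₀, ord ≤ 2.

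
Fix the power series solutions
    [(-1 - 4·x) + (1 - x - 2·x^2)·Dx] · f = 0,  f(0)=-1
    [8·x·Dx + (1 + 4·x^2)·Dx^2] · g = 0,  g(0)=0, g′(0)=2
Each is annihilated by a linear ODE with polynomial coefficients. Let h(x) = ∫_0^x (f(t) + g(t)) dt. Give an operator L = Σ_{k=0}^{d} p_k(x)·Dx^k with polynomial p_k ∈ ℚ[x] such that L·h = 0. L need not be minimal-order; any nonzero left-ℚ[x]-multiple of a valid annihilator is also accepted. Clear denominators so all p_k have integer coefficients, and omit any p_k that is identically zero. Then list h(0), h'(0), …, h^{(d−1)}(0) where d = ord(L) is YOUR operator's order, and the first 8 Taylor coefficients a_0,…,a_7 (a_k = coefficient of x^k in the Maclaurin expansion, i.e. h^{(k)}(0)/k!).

L = (-24 + 96·x + 864·x^2 + 1536·x^3 + 3264·x^4 + 768·x^6)·Dx^2 + (19 + 80·x + 100·x^2 + 544·x^3 + 1424·x^4 + 2368·x^5 + 192·x^6 + 768·x^7)·Dx^3 + (-3 - 7·x - 32·x^2 + 28·x^3 - 24·x^4 + 240·x^5 + 256·x^6 + 64·x^7 + 128·x^8)·Dx^4  (order 4).
h: a_k = 0, -1, 1/2, -1, -23/12, -11/5, -73/30, -43/7, …
ICs: h(0) = 0, h′(0) = -1, h′′(0) = 1, h′′′(0) = -6.

f: a_k = -1, -1, -3, -5, -11, -21, -43, -85, …
g: a_k = 0, 2, 0, -8/3, 0, 32/5, 0, -128/7, …
h₀=f+g: left-lcm gives L₀, ord ≤ 3.
h=∫h₀ ⇒ L = L₀·Dx.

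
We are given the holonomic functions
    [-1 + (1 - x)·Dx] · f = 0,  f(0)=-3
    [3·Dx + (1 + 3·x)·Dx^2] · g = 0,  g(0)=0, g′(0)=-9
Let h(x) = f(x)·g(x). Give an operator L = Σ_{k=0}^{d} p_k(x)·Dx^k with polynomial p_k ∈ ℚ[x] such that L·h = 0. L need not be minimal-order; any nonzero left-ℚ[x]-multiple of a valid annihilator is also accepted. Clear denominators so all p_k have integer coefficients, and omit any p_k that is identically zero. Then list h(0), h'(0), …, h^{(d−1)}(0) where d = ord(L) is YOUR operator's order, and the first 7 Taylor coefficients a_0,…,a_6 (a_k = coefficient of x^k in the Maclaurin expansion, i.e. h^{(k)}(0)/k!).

L = 3 + (-1 + 9·x)·Dx + (-1 - 2·x + 3·x^2)·Dx^2  (order 2).
h: a_k = 0, 27, -27/2, 135/2, -459/4, 6453/20, -15417/20, …
ICs: h(0) = 0, h′(0) = 27.

f: a_k = -3, -3, -3, -3, -3, -3, -3, …
g: a_k = 0, -9, 27/2, -27, 243/4, -729/5, 729/2, …
Sym-product of L_f,L_g gives L₀ (≤ ord 2).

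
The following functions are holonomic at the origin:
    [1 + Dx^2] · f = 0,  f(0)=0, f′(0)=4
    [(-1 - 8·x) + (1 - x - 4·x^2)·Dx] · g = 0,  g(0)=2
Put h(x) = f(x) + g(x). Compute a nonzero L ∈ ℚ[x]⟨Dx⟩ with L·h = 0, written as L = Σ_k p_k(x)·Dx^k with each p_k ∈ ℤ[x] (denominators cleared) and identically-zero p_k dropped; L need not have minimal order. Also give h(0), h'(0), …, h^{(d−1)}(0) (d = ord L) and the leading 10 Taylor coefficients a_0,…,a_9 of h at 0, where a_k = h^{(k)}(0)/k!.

L = (-55 - 486·x - 553·x^2 - 1488·x^3 - 80·x^4 - 128·x^5) + (11 + 11·x + 23·x^2 - 169·x^3 - 348·x^4 - 48·x^5 - 64·x^6)·Dx + (-55 - 486·x - 553·x^2 - 1488·x^3 - 80·x^4 - 128·x^5)·Dx^2 + (11 + 11·x + 23·x^2 - 169·x^3 - 348·x^4 - 48·x^5 - 64·x^6)·Dx^3  (order 3).
h: a_k = 2, 6, 10, 52/3, 58, 3901/30, 362, 1111319/1260, 2330, 531437761/90720, …
ICs: h(0) = 2, h′(0) = 6, h′′(0) = 20.

f: a_k = 0, 4, 0, -2/3, 0, 1/30, 0, -1/1260, 0, 1/90720, …
g: a_k = 2, 2, 10, 18, 58, 130, 362, 882, 2330, 5858, …
L₀ := lclm(L_f,L_g); ord L₀ ≤ 2+1.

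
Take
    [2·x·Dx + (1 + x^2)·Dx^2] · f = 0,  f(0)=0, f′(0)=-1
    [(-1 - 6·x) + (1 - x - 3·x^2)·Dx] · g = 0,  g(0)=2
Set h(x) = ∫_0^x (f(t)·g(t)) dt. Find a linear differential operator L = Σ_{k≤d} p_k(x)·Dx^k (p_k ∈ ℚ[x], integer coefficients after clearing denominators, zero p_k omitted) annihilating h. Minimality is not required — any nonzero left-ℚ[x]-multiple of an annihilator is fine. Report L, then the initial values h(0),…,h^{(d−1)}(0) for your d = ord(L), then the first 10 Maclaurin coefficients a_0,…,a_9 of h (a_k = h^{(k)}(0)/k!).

f: a_k = 0, -1, 0, 1/3, 0, -1/5, 0, 1/7, 0, -1/9, …
g: a_k = 2, 2, 8, 14, 38, 80, 194, 434, 1016, 2318, …
h₀=f·g: eliminate ⇒ L₀, order ≤ 2·1.
Integrate: L := L₀·Dx.
L = (6 + 2·x + 18·x^2)·Dx + (2 + 10·x + 4·x^2 + 18·x^3)·Dx^2 + (-1 + x + 2·x^2 + x^3 + 3·x^4)·Dx^3  (order 3).
h: a_k = 0, 0, -1, -2/3, -11/6, -8/3, -268/45, -1136/105, -9589/420, -43034/945, …
ICs: h(0) = 0, h′(0) = 0, h′′(0) = -2.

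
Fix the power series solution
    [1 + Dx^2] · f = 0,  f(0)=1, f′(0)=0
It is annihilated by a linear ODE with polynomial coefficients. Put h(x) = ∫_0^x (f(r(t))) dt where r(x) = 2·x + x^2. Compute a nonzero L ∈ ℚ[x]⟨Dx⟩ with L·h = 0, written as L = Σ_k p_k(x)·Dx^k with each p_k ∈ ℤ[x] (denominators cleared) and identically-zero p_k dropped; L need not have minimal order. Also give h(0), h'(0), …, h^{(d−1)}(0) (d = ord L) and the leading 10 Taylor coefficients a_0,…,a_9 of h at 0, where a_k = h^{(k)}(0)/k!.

f: a_k = 1, 0, -1/2, 0, 1/24, 0, -1/720, 0, 1/40320, 0, …
f∘r: x↦r, Dx↦Dx/r' in L_f ⇒ L₀.
h=∫h₀ ⇒ L = L₀·Dx.
L = (4 + 12·x + 12·x^2 + 4·x^3)·Dx - Dx^2 + (1 + x)·Dx^3  (order 3).
h: a_k = 0, 1, 0, -2/3, -1/2, 1/30, 2/9, 41/315, 1/120, -719/22680, …
ICs: h(0) = 0, h′(0) = 1, h′′(0) = 0.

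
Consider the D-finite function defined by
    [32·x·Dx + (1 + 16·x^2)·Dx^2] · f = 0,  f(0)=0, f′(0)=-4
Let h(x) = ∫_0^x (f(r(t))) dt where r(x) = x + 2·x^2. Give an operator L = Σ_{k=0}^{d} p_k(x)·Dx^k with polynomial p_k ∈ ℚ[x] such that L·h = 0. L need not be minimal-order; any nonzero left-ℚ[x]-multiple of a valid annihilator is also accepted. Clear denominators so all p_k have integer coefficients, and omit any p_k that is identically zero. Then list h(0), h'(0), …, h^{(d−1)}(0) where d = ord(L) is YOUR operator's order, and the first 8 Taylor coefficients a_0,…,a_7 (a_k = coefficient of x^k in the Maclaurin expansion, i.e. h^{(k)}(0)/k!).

L = (-4 + 32·x + 256·x^2 + 768·x^3 + 768·x^4)·Dx^2 + (1 + 4·x + 16·x^2 + 128·x^3 + 320·x^4 + 256·x^5)·Dx^3  (order 3).
h: a_k = 0, 0, -2, -8/3, 16/3, 128/5, 128/15, -5632/21, …
ICs: h(0) = 0, h′(0) = 0, h′′(0) = -4.

f: a_k = 0, -4, 0, 64/3, 0, -1024/5, 0, 16384/7, …
h₀=f(r): pull back L_f along r ⇒ L₀.
h=∫₀ˣh₀: take L = L₀·Dx.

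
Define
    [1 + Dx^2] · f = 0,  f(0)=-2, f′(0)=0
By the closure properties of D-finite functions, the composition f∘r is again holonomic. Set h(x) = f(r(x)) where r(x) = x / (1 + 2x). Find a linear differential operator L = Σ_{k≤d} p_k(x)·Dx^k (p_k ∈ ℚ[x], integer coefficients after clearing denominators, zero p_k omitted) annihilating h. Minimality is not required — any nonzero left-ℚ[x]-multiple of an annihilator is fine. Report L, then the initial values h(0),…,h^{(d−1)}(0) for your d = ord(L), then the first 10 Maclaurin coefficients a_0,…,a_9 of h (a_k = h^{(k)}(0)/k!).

f: a_k = -2, 0, 1, 0, -1/12, 0, 1/360, 0, -1/20160, 0, …
Change of var in L_f (x↦r) gives L₀.
L = 1 + (4 + 24·x + 48·x^2 + 32·x^3)·Dx + (1 + 8·x + 24·x^2 + 32·x^3 + 16·x^4)·Dx^2  (order 2).
h: a_k = -2, 0, 1, -4, 143/12, -94/3, 27601/360, -1787/10, 8095583/20160, -1103647/1260, …
ICs: h(0) = -2, h′(0) = 0.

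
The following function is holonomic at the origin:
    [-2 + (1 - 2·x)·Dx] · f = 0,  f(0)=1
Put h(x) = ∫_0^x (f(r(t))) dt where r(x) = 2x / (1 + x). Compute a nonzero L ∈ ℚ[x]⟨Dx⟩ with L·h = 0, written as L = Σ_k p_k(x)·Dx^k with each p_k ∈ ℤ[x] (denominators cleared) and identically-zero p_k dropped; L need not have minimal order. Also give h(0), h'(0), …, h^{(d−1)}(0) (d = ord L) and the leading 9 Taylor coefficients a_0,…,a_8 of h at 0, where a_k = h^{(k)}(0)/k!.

L = 4·Dx + (-1 + 2·x + 3·x^2)·Dx^2  (order 2).
h: a_k = 0, 1, 2, 4, 9, 108/5, 54, 972/7, 729/2, …
ICs: h(0) = 0, h′(0) = 1.

f: a_k = 1, 2, 4, 8, 16, 32, 64, 128, 256, …
Change of var in L_f (x↦r) gives L₀.
h=∫₀ˣh₀: take L = L₀·Dx.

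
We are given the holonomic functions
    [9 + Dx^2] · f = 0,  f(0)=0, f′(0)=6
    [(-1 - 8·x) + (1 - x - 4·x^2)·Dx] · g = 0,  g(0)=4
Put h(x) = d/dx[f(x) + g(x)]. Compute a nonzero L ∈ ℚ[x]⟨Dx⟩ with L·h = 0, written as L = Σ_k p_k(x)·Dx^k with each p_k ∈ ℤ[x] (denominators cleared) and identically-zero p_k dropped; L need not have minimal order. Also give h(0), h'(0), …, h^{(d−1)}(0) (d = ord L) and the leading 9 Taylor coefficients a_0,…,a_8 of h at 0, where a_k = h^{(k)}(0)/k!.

L = (2358 + 13068·x + 57006·x^2 + 38520·x^3 + 83520·x^4 + 31104·x^5 + 41472·x^6) + (-189 - 1413·x + 1251·x^2 + 4203·x^3 + 5580·x^4 + 11952·x^5 + 12096·x^6 + 13824·x^7)·Dx + (262 + 1452·x + 6334·x^2 + 4280·x^3 + 9280·x^4 + 3456·x^5 + 4608·x^6)·Dx^2 + (-21 - 157·x + 139·x^2 + 467·x^3 + 620·x^4 + 1328·x^5 + 1344·x^6 + 1536·x^7)·Dx^3  (order 3).
h: a_k = 10, 40, 81, 464, 5281/4, 4344, 493677/40, 37280, 236196747/2240, …
ICs: h(0) = 10, h′(0) = 40, h′′(0) = 162.

f: a_k = 0, 6, 0, -9, 0, 81/20, 0, -243/280, 0, …
g: a_k = 4, 4, 20, 36, 116, 260, 724, 1764, 4660, …
Sum ⇒ L₀ = lclm(L_f,L_g) in ℚ(x)⟨Dx⟩.
h=h₀': d/dx-closure on L₀ ⇒ L.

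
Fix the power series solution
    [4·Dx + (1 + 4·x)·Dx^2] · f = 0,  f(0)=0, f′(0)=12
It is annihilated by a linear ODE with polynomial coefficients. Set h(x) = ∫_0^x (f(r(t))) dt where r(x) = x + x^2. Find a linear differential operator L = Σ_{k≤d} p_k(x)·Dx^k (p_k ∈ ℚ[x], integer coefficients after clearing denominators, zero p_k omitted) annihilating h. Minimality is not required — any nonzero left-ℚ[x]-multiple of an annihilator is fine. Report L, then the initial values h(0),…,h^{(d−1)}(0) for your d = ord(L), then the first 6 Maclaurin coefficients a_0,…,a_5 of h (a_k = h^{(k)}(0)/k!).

L = 2·Dx^2 + (1 + 2·x)·Dx^3  (order 3).
h: a_k = 0, 0, 6, -4, 4, -24/5, …
ICs: h(0) = 0, h′(0) = 0, h′′(0) = 12.

f: a_k = 0, 12, -24, 64, -192, 3072/5, …
f∘r: x↦r, Dx↦Dx/r' in L_f ⇒ L₀.
h=∫₀ˣh₀: take L = L₀·Dx.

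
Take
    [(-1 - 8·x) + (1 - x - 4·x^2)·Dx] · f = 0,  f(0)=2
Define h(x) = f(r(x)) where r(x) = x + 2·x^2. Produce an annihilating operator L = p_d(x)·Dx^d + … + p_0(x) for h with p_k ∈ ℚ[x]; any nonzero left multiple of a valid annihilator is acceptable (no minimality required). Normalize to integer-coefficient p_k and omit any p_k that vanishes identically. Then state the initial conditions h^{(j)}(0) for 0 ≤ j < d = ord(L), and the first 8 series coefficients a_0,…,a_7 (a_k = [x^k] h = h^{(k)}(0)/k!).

f: a_k = 2, 2, 10, 18, 58, 130, 362, 882, …
Change of var in L_f (x↦r) gives L₀.
L = (1 + 12·x + 48·x^2 + 64·x^3) + (-1 + x + 6·x^2 + 16·x^3 + 16·x^4)·Dx  (order 1).
h: a_k = 2, 2, 14, 58, 206, 810, 3198, 12282, …
ICs: h(0) = 2.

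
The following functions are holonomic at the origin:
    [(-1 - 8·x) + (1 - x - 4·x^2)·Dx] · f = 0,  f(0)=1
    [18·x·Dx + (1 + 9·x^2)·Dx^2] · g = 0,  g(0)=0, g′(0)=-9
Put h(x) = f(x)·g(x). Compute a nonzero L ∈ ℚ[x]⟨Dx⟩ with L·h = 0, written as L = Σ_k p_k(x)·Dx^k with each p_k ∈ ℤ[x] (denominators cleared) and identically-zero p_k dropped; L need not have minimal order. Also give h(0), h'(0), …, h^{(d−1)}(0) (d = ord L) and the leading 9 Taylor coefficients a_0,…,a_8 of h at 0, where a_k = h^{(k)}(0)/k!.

L = (8 + 18·x + 216·x^2) + (2 - 2·x + 36·x^2 + 216·x^3)·Dx + (-1 + x - 5·x^2 + 9·x^3 + 36·x^4)·Dx^2  (order 2).
h: a_k = 0, -9, -9, -18, -54, -1359/5, -2439/5, -4464/7, -90612/35, …
ICs: h(0) = 0, h′(0) = -9.

f: a_k = 1, 1, 5, 9, 29, 65, 181, 441, 1165, …
g: a_k = 0, -9, 0, 27, 0, -729/5, 0, 6561/7, 0, …
Product ⇒ symmetric product L₀, ord ≤ 2.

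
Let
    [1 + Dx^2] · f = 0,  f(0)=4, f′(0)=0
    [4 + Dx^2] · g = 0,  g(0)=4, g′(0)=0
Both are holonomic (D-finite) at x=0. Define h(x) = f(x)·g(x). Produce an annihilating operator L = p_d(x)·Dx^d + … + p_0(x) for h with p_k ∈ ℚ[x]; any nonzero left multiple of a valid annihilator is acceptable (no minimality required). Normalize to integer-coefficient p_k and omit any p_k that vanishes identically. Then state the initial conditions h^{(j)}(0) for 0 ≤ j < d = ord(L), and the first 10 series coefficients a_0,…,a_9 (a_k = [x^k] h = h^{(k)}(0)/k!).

L = 9 + 10·Dx^2 + Dx^4  (order 4).
h: a_k = 16, 0, -40, 0, 82/3, 0, -73/9, 0, 3281/2520, 0, …
ICs: h(0) = 16, h′(0) = 0, h′′(0) = -80, h′′′(0) = 0.

f: a_k = 4, 0, -2, 0, 1/6, 0, -1/180, 0, 1/10080, 0, …
g: a_k = 4, 0, -8, 0, 8/3, 0, -16/45, 0, 8/315, 0, …
L₀ := L_f ⊗_s L_g (sym. prod.), ord ≤ 4.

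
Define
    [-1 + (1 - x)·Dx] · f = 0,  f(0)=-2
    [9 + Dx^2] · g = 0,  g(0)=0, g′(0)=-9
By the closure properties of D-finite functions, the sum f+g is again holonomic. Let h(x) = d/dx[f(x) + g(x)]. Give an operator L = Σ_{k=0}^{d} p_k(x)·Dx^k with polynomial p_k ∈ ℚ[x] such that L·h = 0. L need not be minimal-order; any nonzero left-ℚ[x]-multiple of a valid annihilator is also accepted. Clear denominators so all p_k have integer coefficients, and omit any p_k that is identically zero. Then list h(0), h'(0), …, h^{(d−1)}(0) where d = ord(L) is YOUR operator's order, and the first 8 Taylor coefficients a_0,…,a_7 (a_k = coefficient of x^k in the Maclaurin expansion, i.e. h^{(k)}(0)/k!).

L = (126 - 108·x + 54·x^2) + (-45 + 99·x - 81·x^2 + 27·x^3)·Dx + (14 - 12·x + 6·x^2)·Dx^2 + (-5 + 11·x - 9·x^2 + 3·x^3)·Dx^3  (order 3).
h: a_k = -11, -4, 69/2, -8, -323/8, -12, -391/80, -16, …
ICs: h(0) = -11, h′(0) = -4, h′′(0) = 69.

f: a_k = -2, -2, -2, -2, -2, -2, -2, -2, …
g: a_k = 0, -9, 0, 27/2, 0, -243/40, 0, 729/560, …
Sum ⇒ L₀ = lclm(L_f,L_g) in ℚ(x)⟨Dx⟩.
Derive L from L₀ (diff closure).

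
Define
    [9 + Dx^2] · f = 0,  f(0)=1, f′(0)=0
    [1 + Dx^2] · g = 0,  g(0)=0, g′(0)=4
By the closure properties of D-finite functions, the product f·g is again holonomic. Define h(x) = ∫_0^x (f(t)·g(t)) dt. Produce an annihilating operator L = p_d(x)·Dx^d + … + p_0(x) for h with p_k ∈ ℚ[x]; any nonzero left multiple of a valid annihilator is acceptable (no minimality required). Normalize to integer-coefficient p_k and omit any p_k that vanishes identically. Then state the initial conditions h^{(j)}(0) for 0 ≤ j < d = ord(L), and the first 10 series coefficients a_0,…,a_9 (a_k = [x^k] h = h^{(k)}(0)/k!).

L = 64·Dx + 20·Dx^3 + Dx^5  (order 5).
h: a_k = 0, 0, 2, 0, -14/3, 0, 124/45, 0, -254/315, 0, …
ICs: h(0) = 0, h′(0) = 0, h′′(0) = 4, h′′′(0) = 0, h′′′′(0) = -112.

f: a_k = 1, 0, -9/2, 0, 27/8, 0, -81/80, 0, 729/4480, 0, …
g: a_k = 0, 4, 0, -2/3, 0, 1/30, 0, -1/1260, 0, 1/90720, …
f·g: L₀ = L_f ⊗_s L_g, ord ≤ 2·2.
h=∫h₀ ⇒ L = L₀·Dx.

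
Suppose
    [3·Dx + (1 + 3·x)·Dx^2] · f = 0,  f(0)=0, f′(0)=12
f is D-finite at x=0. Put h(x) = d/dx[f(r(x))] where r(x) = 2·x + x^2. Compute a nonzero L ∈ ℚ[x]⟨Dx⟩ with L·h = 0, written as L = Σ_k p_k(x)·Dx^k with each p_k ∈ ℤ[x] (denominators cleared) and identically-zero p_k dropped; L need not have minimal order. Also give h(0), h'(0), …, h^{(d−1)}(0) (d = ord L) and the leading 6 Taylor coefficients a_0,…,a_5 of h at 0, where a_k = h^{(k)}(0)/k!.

L = (5 + 6·x + 3·x^2) + (1 + 7·x + 9·x^2 + 3·x^3)·Dx  (order 1).
h: a_k = 24, -120, 648, -3528, 19224, -104760, …
ICs: h(0) = 24.

f: a_k = 0, 12, -18, 36, -81, 972/5, …
f∘r: x↦r, Dx↦Dx/r' in L_f ⇒ L₀.
h=h₀': d/dx-closure on L₀ ⇒ L.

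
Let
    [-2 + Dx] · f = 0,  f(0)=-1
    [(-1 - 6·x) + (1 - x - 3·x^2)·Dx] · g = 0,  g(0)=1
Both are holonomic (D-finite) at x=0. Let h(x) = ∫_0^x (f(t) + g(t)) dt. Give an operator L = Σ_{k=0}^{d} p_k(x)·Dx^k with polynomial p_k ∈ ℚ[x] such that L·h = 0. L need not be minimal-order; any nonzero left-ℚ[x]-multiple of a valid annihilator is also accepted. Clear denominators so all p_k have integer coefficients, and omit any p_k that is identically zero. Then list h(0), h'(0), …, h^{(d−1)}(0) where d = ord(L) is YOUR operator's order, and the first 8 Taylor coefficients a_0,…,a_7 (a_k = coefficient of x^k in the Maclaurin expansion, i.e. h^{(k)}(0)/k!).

L = (12 + 16·x + 144·x^2 + 72·x^3)·Dx + (-4 - 26·x - 74·x^2 + 24·x^3 + 36·x^4)·Dx^2 + (-1 + 9·x + x^2 - 30·x^3 - 18·x^4)·Dx^3  (order 3).
h: a_k = 0, 0, -1/2, 2/3, 17/12, 11/3, 298/45, 623/45, …
ICs: h(0) = 0, h′(0) = 0, h′′(0) = -1.

f: a_k = -1, -2, -2, -4/3, -2/3, -4/15, -4/45, -8/315, …
g: a_k = 1, 1, 4, 7, 19, 40, 97, 217, …
h₀=f+g: left-lcm gives L₀, ord ≤ 2.
h=∫h₀ ⇒ L = L₀·Dx.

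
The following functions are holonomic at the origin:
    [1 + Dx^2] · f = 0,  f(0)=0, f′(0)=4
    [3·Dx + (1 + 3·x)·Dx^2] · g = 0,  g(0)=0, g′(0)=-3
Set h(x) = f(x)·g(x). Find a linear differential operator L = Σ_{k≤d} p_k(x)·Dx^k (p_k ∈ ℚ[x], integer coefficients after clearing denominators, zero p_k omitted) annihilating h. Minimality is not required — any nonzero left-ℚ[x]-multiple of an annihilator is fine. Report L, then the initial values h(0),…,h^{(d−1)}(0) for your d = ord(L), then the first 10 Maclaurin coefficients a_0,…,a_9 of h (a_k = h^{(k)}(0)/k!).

L = (-203 - 222·x - 189·x^2 + 432·x^3 + 324·x^4) + (-84 - 108·x + 648·x^2 + 648·x^3)·Dx + (-208 - 228·x - 54·x^2 + 864·x^3 + 648·x^4)·Dx^2 + (-84 - 108·x + 648·x^2 + 648·x^3)·Dx^3 + (-5 - 6·x + 135·x^2 + 432·x^3 + 324·x^4)·Dx^4  (order 4).
h: a_k = 0, 0, -12, 18, -34, 78, -377/2, 9453/20, -511397/420, 112006/35, …
ICs: h(0) = 0, h′(0) = 0, h′′(0) = -24, h′′′(0) = 108.

f: a_k = 0, 4, 0, -2/3, 0, 1/30, 0, -1/1260, 0, 1/90720, …
g: a_k = 0, -3, 9/2, -9, 81/4, -243/5, 243/2, -2187/7, 6561/8, -2187, …
Sym-product of L_f,L_g gives L₀ (≤ ord 4).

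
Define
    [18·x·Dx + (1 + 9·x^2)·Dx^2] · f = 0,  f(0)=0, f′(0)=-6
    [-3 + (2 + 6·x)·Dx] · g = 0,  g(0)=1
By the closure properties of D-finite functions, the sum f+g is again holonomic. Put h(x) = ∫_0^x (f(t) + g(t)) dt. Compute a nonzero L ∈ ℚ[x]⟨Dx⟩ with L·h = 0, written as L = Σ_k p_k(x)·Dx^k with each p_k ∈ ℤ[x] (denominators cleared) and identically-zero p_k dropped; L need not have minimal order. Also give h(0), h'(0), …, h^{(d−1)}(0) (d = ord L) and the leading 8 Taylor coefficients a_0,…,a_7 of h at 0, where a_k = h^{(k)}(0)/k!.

f: a_k = 0, -6, 0, 18, 0, -486/5, 0, 4374/7, …
g: a_k = 1, 3/2, -9/8, 27/16, -405/128, 1701/256, -15309/1024, 72171/2048, …
Sum ⇒ L₀ = lclm(L_f,L_g) in ℚ(x)⟨Dx⟩.
Integrate: L := L₀·Dx.
L = (-36 - 270·x + 972·x^2 + 1458·x^3)·Dx^2 + (-33 - 144·x + 270·x^2 + 3888·x^3 + 5103·x^4)·Dx^3 + (-2 + 18·x + 108·x^2 + 324·x^3 + 1134·x^4 + 1458·x^5)·Dx^4  (order 4).
h: a_k = 0, 1, -9/4, -3/8, 315/64, -81/128, -38637/2560, -2187/1024, …
ICs: h(0) = 0, h′(0) = 1, h′′(0) = -9/2, h′′′(0) = -9/4.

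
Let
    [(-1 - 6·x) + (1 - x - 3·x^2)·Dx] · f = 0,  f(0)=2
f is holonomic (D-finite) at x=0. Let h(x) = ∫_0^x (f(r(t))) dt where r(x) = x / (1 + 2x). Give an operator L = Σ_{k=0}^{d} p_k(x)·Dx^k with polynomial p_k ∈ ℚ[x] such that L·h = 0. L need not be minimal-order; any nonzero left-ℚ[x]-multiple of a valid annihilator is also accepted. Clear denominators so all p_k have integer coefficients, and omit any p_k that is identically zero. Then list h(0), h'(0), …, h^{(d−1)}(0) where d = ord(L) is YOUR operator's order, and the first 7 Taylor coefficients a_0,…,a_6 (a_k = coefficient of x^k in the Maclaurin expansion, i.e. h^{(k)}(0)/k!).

f: a_k = 2, 2, 8, 14, 38, 80, 194, …
Substitute x→r, Dx→(1/r')Dx; clear ⇒ L₀.
h=∫₀ˣh₀: take L = L₀·Dx.
L = (1 + 8·x)·Dx + (-1 - 5·x - 5·x^2 + 2·x^3)·Dx^2  (order 2).
h: a_k = 0, 2, 1, 4/3, -5/2, 34/5, -56/3, …
ICs: h(0) = 0, h′(0) = 2.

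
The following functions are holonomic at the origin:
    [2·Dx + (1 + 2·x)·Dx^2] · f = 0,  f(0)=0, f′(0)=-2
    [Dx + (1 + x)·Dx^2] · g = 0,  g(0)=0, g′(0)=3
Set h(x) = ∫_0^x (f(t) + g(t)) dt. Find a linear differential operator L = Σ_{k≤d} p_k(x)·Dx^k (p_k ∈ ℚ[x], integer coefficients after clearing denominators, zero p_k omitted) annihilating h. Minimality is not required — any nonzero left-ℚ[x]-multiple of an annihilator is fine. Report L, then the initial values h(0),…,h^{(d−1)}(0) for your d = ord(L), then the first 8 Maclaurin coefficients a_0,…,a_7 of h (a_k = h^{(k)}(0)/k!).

f: a_k = 0, -2, 2, -8/3, 4, -32/5, 32/3, -128/7, …
g: a_k = 0, 3, -3/2, 1, -3/4, 3/5, -1/2, 3/7, …
L₀ := lclm(L_f,L_g); ord L₀ ≤ 2+2.
h=∫h₀ ⇒ L = L₀·Dx.
L = 4·Dx^2 + (6 + 8·x)·Dx^3 + (1 + 3·x + 2·x^2)·Dx^4  (order 4).
h: a_k = 0, 0, 1/2, 1/6, -5/12, 13/20, -29/30, 61/42, …
ICs: h(0) = 0, h′(0) = 0, h′′(0) = 1, h′′′(0) = 1.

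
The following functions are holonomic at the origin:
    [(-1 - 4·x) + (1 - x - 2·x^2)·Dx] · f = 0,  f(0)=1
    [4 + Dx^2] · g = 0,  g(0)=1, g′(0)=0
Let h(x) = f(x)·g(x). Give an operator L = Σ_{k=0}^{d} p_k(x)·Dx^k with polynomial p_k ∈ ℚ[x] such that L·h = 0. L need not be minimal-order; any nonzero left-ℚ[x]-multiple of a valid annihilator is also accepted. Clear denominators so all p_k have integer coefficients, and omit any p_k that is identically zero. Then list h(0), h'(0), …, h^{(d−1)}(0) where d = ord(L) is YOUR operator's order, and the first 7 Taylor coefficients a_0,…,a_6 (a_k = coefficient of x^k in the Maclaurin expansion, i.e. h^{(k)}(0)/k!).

f: a_k = 1, 1, 3, 5, 11, 21, 43, …
g: a_k = 1, 0, -2, 0, 2/3, 0, -4/45, …
f·g: L₀ = L_f ⊗_s L_g, ord ≤ 1·2.
L = (4·x + 8·x^2) + (2 + 8·x)·Dx + (-1 + x + 2·x^2)·Dx^2  (order 2).
h: a_k = 1, 1, 1, 3, 17/3, 35/3, 1031/45, …
ICs: h(0) = 1, h′(0) = 1.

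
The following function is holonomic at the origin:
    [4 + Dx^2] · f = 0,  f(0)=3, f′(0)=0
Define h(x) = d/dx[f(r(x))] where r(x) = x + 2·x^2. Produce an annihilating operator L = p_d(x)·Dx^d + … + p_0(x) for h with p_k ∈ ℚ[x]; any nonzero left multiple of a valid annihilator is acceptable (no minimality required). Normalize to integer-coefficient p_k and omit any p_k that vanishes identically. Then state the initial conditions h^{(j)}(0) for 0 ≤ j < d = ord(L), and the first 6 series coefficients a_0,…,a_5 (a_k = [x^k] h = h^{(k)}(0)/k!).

L = (52 + 64·x + 384·x^2 + 1024·x^3 + 1024·x^4) + (-12 - 48·x)·Dx + (1 + 8·x + 16·x^2)·Dx^2  (order 2).
h: a_k = 0, -12, -72, -88, 80, 1432/5, …
ICs: h(0) = 0, h′(0) = -12.

f: a_k = 3, 0, -6, 0, 2, 0, …
Change of var in L_f (x↦r) gives L₀.
Derive L from L₀ (diff closure).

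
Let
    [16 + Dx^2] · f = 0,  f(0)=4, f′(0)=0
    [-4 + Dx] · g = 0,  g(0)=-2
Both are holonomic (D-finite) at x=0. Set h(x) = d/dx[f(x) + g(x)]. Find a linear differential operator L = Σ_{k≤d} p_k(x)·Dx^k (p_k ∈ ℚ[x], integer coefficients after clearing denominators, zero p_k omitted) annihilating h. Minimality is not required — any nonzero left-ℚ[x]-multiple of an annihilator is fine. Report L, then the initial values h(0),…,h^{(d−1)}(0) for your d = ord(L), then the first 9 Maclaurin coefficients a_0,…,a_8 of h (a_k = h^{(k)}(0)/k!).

L = 64 - 16·Dx + 4·Dx^2 - Dx^3  (order 3).
h: a_k = -8, -96, -64, 256/3, -256/3, -1024/5, -2048/45, 8192/315, -4096/315, …
ICs: h(0) = -8, h′(0) = -96, h′′(0) = -128.

f: a_k = 4, 0, -32, 0, 128/3, 0, -1024/45, 0, 2048/315, …
g: a_k = -2, -8, -16, -64/3, -64/3, -256/15, -512/45, -2048/315, -1024/315, …
L₀ := lclm(L_f,L_g); ord L₀ ≤ 2+1.
h=h₀': d/dx-closure on L₀ ⇒ L.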